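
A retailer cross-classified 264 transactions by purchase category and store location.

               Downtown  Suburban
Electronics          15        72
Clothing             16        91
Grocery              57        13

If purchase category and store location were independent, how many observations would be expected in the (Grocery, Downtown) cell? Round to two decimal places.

Row total (Grocery) = 70; column total (Downtown) = 88; grand total N = 264.
Expected count = (row total × column total) / N = 70 × 88 / 264 = 23.33.

23.33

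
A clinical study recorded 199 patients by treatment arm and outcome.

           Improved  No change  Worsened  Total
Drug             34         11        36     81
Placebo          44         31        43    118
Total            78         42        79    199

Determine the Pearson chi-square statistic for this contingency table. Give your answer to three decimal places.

Grand total N = 199.
Expected counts (row total × column total / N):
  Drug, Improved: 81×78/199 = 31.7487
  Drug, No change: 81×42/199 = 17.0955
  Drug, Worsened: 81×79/199 = 32.1558
  Placebo, Improved: 118×78/199 = 46.2513
  Placebo, No change: 118×42/199 = 24.9045
  Placebo, Worsened: 118×79/199 = 46.8442
Contributions (O − E)²/E:
  (34 − 31.7487)²/31.7487 = 0.1596
  (11 − 17.0955)²/17.0955 = 2.1734
  (36 − 32.1558)²/32.1558 = 0.4596
  (44 − 46.2513)²/46.2513 = 0.1096
  (31 − 24.9045)²/24.9045 = 1.4919
  (43 − 46.8442)²/46.8442 = 0.3155
χ² = 0.1596 + 2.1734 + 0.4596 + 0.1096 + 1.4919 + 0.3155 = 4.710

4.710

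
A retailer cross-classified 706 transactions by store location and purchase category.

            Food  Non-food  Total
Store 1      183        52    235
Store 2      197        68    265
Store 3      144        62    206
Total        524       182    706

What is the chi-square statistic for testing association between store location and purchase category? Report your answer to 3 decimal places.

3.647

Grand total N = 706.
Expected counts (row total × column total / N):
  Store 1, Food: 235×524/706 = 174.4193
  Store 1, Non-food: 235×182/706 = 60.5807
  Store 2, Food: 265×524/706 = 196.6856
  Store 2, Non-food: 265×182/706 = 68.3144
  Store 3, Food: 206×524/706 = 152.8952
  Store 3, Non-food: 206×182/706 = 53.1048
Contributions (O − E)²/E:
  (183 − 174.4193)²/174.4193 = 0.4221
  (52 − 60.5807)²/60.5807 = 1.2154
  (197 − 196.6856)²/196.6856 = 0.0005
  (68 − 68.3144)²/68.3144 = 0.0014
  (144 − 152.8952)²/152.8952 = 0.5175
  (62 − 53.1048)²/53.1048 = 1.4900
χ² = 0.4221 + 1.2154 + 0.0005 + 0.0014 + 0.5175 + 1.4900 = 3.647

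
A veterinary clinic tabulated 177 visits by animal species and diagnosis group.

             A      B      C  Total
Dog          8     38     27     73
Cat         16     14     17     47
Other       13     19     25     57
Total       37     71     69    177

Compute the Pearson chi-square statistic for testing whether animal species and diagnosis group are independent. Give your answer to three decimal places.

Grand total N = 177.
Expected counts (row total × column total / N):
  Dog, A: 73×37/177 = 15.2599
  Dog, B: 73×71/177 = 29.2825
  Dog, C: 73×69/177 = 28.4576
  Cat, A: 47×37/177 = 9.8249
  Cat, B: 47×71/177 = 18.8531
  Cat, C: 47×69/177 = 18.3220
  Other, A: 57×37/177 = 11.9153
  Other, B: 57×71/177 = 22.8644
  Other, C: 57×69/177 = 22.2203
Contributions (O − E)²/E:
  (8 − 15.2599)²/15.2599 = 3.4539
  (38 − 29.2825)²/29.2825 = 2.5952
  (27 − 28.4576)²/28.4576 = 0.0747
  (16 − 9.8249)²/9.8249 = 3.8811
  (14 − 18.8531)²/18.8531 = 1.2493
  (17 − 18.3220)²/18.3220 = 0.0954
  (13 − 11.9153)²/11.9153 = 0.0987
  (19 − 22.8644)²/22.8644 = 0.6531
  (25 − 22.2203)²/22.2203 = 0.3477
χ² = 3.4539 + 2.5952 + 0.0747 + 3.8811 + 1.2493 + 0.0954 + 0.0987 + 0.6531 + 0.3477 = 12.449

12.449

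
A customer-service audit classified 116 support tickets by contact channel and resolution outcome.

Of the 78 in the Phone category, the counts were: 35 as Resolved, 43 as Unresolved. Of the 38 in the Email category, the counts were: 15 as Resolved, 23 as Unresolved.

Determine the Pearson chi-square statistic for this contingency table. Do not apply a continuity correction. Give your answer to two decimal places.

Row totals: 78, 38. Column totals: 50, 66. Grand total N = 116.
Expected counts (row total × column total / N):
  Phone, Resolved: 78×50/116 = 33.621
  Phone, Unresolved: 78×66/116 = 44.379
  Email, Resolved: 38×50/116 = 16.379
  Email, Unresolved: 38×66/116 = 21.621
Contributions (O − E)²/E:
  (35 − 33.621)²/33.621 = 0.0566
  (43 − 44.379)²/44.379 = 0.0429
  (15 − 16.379)²/16.379 = 0.1161
  (23 − 21.621)²/21.621 = 0.0880
χ² = 0.0566 + 0.0429 + 0.1161 + 0.0880 = 0.30

0.30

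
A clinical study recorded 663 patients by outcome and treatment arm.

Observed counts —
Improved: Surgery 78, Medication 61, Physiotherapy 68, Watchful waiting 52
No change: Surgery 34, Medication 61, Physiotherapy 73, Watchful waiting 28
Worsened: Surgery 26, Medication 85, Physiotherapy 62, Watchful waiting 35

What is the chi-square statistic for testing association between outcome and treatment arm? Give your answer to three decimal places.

36.552

Row totals: 259, 196, 208. Column totals: 138, 207, 203, 115. Grand total N = 663.
Expected counts (row total × column total / N):
  Improved, Surgery: 259×138/663 = 53.9095
  Improved, Medication: 259×207/663 = 80.8643
  Improved, Physiotherapy: 259×203/663 = 79.3017
  Improved, Watchful waiting: 259×115/663 = 44.9246
  No change, Surgery: 196×138/663 = 40.7964
  No change, Medication: 196×207/663 = 61.1946
  No change, Physiotherapy: 196×203/663 = 60.0121
  No change, Watchful waiting: 196×115/663 = 33.9970
  Worsened, Surgery: 208×138/663 = 43.2941
  Worsened, Medication: 208×207/663 = 64.9412
  Worsened, Physiotherapy: 208×203/663 = 63.6863
  Worsened, Watchful waiting: 208×115/663 = 36.0784
Contributions (O − E)²/E:
  (78 − 53.9095)²/53.9095 = 10.7653
  (61 − 80.8643)²/80.8643 = 4.8797
  (68 − 79.3017)²/79.3017 = 1.6107
  (52 − 44.9246)²/44.9246 = 1.1143
  (34 − 40.7964)²/40.7964 = 1.1322
  (61 − 61.1946)²/61.1946 = 0.0006
  (73 − 60.0121)²/60.0121 = 2.8109
  (28 − 33.9970)²/33.9970 = 1.0579
  (26 − 43.2941)²/43.2941 = 6.9082
  (85 − 64.9412)²/64.9412 = 6.1957
  (62 − 63.6863)²/63.6863 = 0.0447
  (35 − 36.0784)²/36.0784 = 0.0322
χ² = 10.7653 + 4.8797 + 1.6107 + 1.1143 + 1.1322 + 0.0006 + 2.8109 + 1.0579 + 6.9082 + 6.1957 + 0.0447 + 0.0322 = 36.552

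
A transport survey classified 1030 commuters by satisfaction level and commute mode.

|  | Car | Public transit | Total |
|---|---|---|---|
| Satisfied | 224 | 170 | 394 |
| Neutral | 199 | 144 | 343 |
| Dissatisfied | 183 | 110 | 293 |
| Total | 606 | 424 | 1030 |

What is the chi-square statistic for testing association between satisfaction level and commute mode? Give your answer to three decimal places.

2.321

Grand total N = 1030.
Expected counts (row total × column total / N):
  Satisfied, Car: 394×606/1030 = 231.8097
  Satisfied, Public transit: 394×424/1030 = 162.1903
  Neutral, Car: 343×606/1030 = 201.8039
  Neutral, Public transit: 343×424/1030 = 141.1961
  Dissatisfied, Car: 293×606/1030 = 172.3864
  Dissatisfied, Public transit: 293×424/1030 = 120.6136
Contributions (O − E)²/E:
  (224 − 231.8097)²/231.8097 = 0.2631
  (170 − 162.1903)²/162.1903 = 0.3760
  (199 − 201.8039)²/201.8039 = 0.0390
  (144 − 141.1961)²/141.1961 = 0.0557
  (183 − 172.3864)²/172.3864 = 0.6535
  (110 − 120.6136)²/120.6136 = 0.9340
χ² = 0.2631 + 0.3760 + 0.0390 + 0.0557 + 0.6535 + 0.9340 = 2.321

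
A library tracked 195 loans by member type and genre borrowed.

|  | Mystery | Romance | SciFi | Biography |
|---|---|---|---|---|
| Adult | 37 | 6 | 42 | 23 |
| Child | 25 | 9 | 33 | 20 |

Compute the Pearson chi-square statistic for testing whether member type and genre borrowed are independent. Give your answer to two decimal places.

1.97

Row totals: 108, 87. Column totals: 62, 15, 75, 43. Grand total N = 195.
Expected counts (row total × column total / N):
  Adult, Mystery: 108×62/195 = 34.338
  Adult, Romance: 108×15/195 = 8.308
  Adult, SciFi: 108×75/195 = 41.538
  Adult, Biography: 108×43/195 = 23.815
  Child, Mystery: 87×62/195 = 27.662
  Child, Romance: 87×15/195 = 6.692
  Child, SciFi: 87×75/195 = 33.462
  Child, Biography: 87×43/195 = 19.185
Contributions (O − E)²/E:
  (37 − 34.338)²/34.338 = 0.2064
  (6 − 8.308)²/8.308 = 0.6412
  (42 − 41.538)²/41.538 = 0.0051
  (23 − 23.815)²/23.815 = 0.0279
  (25 − 27.662)²/27.662 = 0.2562
  (9 − 6.692)²/6.692 = 0.7960
  (33 − 33.462)²/33.462 = 0.0064
  (20 − 19.185)²/19.185 = 0.0346
χ² = 0.2064 + 0.6412 + 0.0051 + 0.0279 + 0.2562 + 0.7960 + 0.0064 + 0.0346 = 1.97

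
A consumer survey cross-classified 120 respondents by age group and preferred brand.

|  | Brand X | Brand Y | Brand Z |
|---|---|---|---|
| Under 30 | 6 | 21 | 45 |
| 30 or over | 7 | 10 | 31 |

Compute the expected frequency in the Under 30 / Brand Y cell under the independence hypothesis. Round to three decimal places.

18.600

Row total (Under 30) = 72; column total (Brand Y) = 31; grand total N = 120.
Expected count = (row total × column total) / N = 72 × 31 / 120 = 18.600.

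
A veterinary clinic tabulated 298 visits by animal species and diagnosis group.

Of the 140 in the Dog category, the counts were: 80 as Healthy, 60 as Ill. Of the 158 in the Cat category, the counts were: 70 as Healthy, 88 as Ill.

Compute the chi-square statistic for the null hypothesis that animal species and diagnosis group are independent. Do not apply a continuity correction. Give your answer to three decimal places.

4.895

Row totals: 140, 158. Column totals: 150, 148. Grand total N = 298.
Expected counts (row total × column total / N):
  Dog, Healthy: 140×150/298 = 70.4698
  Dog, Ill: 140×148/298 = 69.5302
  Cat, Healthy: 158×150/298 = 79.5302
  Cat, Ill: 158×148/298 = 78.4698
Contributions (O − E)²/E:
  (80 − 70.4698)²/70.4698 = 1.2888
  (60 − 69.5302)²/69.5302 = 1.3063
  (70 − 79.5302)²/79.5302 = 1.1420
  (88 − 78.4698)²/78.4698 = 1.1574
χ² = 1.2888 + 1.3063 + 1.1420 + 1.1574 = 4.895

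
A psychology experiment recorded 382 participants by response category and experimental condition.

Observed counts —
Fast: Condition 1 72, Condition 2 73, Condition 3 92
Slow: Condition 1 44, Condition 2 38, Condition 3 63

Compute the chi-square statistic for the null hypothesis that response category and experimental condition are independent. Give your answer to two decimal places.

Row totals: 237, 145. Column totals: 116, 111, 155. Grand total N = 382.
Expected counts (row total × column total / N):
  Fast, Condition 1: 237×116/382 = 71.969
  Fast, Condition 2: 237×111/382 = 68.866
  Fast, Condition 3: 237×155/382 = 96.165
  Slow, Condition 1: 145×116/382 = 44.031
  Slow, Condition 2: 145×111/382 = 42.134
  Slow, Condition 3: 145×155/382 = 58.835
Contributions (O − E)²/E:
  (72 − 71.969)²/71.969 = 0.0000
  (73 − 68.866)²/68.866 = 0.2482
  (92 − 96.165)²/96.165 = 0.1804
  (44 − 44.031)²/44.031 = 0.0000
  (38 − 42.134)²/42.134 = 0.4056
  (63 − 58.835)²/58.835 = 0.2948
χ² = 0.0000 + 0.2482 + 0.1804 + 0.0000 + 0.4056 + 0.2948 = 1.13

1.13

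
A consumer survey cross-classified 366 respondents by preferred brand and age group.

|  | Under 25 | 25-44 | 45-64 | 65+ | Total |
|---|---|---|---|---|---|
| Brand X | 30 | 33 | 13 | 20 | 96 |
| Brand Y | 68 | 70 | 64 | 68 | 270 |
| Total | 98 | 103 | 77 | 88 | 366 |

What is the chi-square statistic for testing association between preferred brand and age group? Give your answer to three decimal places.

Grand total N = 366.
Expected counts (row total × column total / N):
  Brand X, Under 25: 96×98/366 = 25.7049
  Brand X, 25-44: 96×103/366 = 27.0164
  Brand X, 45-64: 96×77/366 = 20.1967
  Brand X, 65+: 96×88/366 = 23.0820
  Brand Y, Under 25: 270×98/366 = 72.2951
  Brand Y, 25-44: 270×103/366 = 75.9836
  Brand Y, 45-64: 270×77/366 = 56.8033
  Brand Y, 65+: 270×88/366 = 64.9180
Contributions (O − E)²/E:
  (30 − 25.7049)²/25.7049 = 0.7177
  (33 − 27.0164)²/27.0164 = 1.3252
  (13 − 20.1967)²/20.1967 = 2.5644
  (20 − 23.0820)²/23.0820 = 0.4115
  (68 − 72.2951)²/72.2951 = 0.2552
  (70 − 75.9836)²/75.9836 = 0.4712
  (64 − 56.8033)²/56.8033 = 0.9118
  (68 − 64.9180)²/64.9180 = 0.1463
χ² = 0.7177 + 1.3252 + 2.5644 + 0.4115 + 0.2552 + 0.4712 + 0.9118 + 0.1463 = 6.803

6.803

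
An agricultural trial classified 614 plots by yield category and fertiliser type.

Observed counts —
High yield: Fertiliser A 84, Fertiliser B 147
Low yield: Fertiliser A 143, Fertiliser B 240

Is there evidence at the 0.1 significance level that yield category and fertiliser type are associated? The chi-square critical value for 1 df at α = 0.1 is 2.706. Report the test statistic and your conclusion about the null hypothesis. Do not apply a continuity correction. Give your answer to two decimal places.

0.06; fail to reject H₀

Row totals: 231, 383. Column totals: 227, 387. Grand total N = 614.
Expected counts (row total × column total / N):
  High yield, Fertiliser A: 231×227/614 = 85.402
  High yield, Fertiliser B: 231×387/614 = 145.598
  Low yield, Fertiliser A: 383×227/614 = 141.598
  Low yield, Fertiliser B: 383×387/614 = 241.402
Contributions (O − E)²/E:
  (84 − 85.402)²/85.402 = 0.0230
  (147 − 145.598)²/145.598 = 0.0135
  (143 − 141.598)²/141.598 = 0.0139
  (240 − 241.402)²/241.402 = 0.0081
χ² = 0.0230 + 0.0135 + 0.0139 + 0.0081 = 0.06
df = (2−1)(2−1) = 1. Since 0.06 < 2.706, fail to reject the null hypothesis of independence at α = 0.1.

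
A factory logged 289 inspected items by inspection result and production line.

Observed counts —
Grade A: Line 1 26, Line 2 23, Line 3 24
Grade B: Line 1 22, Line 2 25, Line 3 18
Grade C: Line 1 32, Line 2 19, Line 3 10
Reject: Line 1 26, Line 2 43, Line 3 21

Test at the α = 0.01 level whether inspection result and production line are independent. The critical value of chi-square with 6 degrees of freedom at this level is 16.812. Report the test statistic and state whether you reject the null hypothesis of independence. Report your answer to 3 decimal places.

Row totals: 73, 65, 61, 90. Column totals: 106, 110, 73. Grand total N = 289.
Expected counts (row total × column total / N):
  Grade A, Line 1: 73×106/289 = 26.7751
  Grade A, Line 2: 73×110/289 = 27.7855
  Grade A, Line 3: 73×73/289 = 18.4394
  Grade B, Line 1: 65×106/289 = 23.8408
  Grade B, Line 2: 65×110/289 = 24.7405
  Grade B, Line 3: 65×73/289 = 16.4187
  Grade C, Line 1: 61×106/289 = 22.3737
  Grade C, Line 2: 61×110/289 = 23.2180
  Grade C, Line 3: 61×73/289 = 15.4083
  Reject, Line 1: 90×106/289 = 33.0104
  Reject, Line 2: 90×110/289 = 34.2561
  Reject, Line 3: 90×73/289 = 22.7336
Contributions (O − E)²/E:
  (26 − 26.7751)²/26.7751 = 0.0224
  (23 − 27.7855)²/27.7855 = 0.8242
  (24 − 18.4394)²/18.4394 = 1.6769
  (22 − 23.8408)²/23.8408 = 0.1421
  (25 − 24.7405)²/24.7405 = 0.0027
  (18 − 16.4187)²/16.4187 = 0.1523
  (32 − 22.3737)²/22.3737 = 4.1417
  (19 − 23.2180)²/23.2180 = 0.7663
  (10 − 15.4083)²/15.4083 = 1.8983
  (26 − 33.0104)²/33.0104 = 1.4888
  (43 − 34.2561)²/34.2561 = 2.2319
  (21 − 22.7336)²/22.7336 = 0.1322
χ² = 0.0224 + 0.8242 + 1.6769 + 0.1421 + 0.0027 + 0.1523 + 4.1417 + 0.7663 + 1.8983 + 1.4888 + 2.2319 + 0.1322 = 13.480
df = (4−1)(3−1) = 6. Since 13.480 < 16.812, fail to reject the null hypothesis of independence at α = 0.01.

13.480; fail to reject H₀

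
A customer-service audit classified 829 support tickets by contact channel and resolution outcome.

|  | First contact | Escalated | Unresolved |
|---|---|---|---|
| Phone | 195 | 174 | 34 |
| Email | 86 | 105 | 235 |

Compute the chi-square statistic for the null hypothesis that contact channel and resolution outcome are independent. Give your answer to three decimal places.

209.058

Row totals: 403, 426. Column totals: 281, 279, 269. Grand total N = 829.
Expected counts (row total × column total / N):
  Phone, First contact: 403×281/829 = 136.60193
  Phone, Escalated: 403×279/829 = 135.62967
  Phone, Unresolved: 403×269/829 = 130.76840
  Email, First contact: 426×281/829 = 144.39807
  Email, Escalated: 426×279/829 = 143.37033
  Email, Unresolved: 426×269/829 = 138.23160
Contributions (O − E)²/E:
  (195 − 136.60193)²/136.60193 = 24.9655
  (174 − 135.62967)²/135.62967 = 10.8552
  (34 − 130.76840)²/130.76840 = 71.6085
  (86 − 144.39807)²/144.39807 = 23.6176
  (105 − 143.37033)²/143.37033 = 10.2691
  (235 − 138.23160)²/138.23160 = 67.7423
χ² = 24.9655 + 10.8552 + 71.6085 + 23.6176 + 10.2691 + 67.7423 = 209.058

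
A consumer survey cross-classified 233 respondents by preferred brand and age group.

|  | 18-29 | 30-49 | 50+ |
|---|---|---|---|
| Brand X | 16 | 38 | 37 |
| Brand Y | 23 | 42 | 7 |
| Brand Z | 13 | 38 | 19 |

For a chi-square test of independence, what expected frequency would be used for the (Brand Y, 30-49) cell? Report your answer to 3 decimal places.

Row total (Brand Y) = 72; column total (30-49) = 118; grand total N = 233.
Expected count = (row total × column total) / N = 72 × 118 / 233 = 36.464.

36.464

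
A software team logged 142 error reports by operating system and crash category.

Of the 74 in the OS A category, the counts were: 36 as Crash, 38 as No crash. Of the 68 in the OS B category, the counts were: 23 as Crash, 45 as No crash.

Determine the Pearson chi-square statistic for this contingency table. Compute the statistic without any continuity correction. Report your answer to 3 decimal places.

Row totals: 74, 68. Column totals: 59, 83. Grand total N = 142.
Expected counts (row total × column total / N):
  OS A, Crash: 74×59/142 = 30.7465
  OS A, No crash: 74×83/142 = 43.2535
  OS B, Crash: 68×59/142 = 28.2535
  OS B, No crash: 68×83/142 = 39.7465
Contributions (O − E)²/E:
  (36 − 30.7465)²/30.7465 = 0.8976
  (38 − 43.2535)²/43.2535 = 0.6381
  (23 − 28.2535)²/28.2535 = 0.9768
  (45 − 39.7465)²/39.7465 = 0.6944
χ² = 0.8976 + 0.6381 + 0.9768 + 0.6944 = 3.207

3.207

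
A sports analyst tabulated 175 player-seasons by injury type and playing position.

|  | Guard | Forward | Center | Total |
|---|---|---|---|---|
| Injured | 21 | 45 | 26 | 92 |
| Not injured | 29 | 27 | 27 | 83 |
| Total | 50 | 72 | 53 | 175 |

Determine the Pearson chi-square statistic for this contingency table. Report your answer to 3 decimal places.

Grand total N = 175.
Expected counts (row total × column total / N):
  Injured, Guard: 92×50/175 = 26.2857
  Injured, Forward: 92×72/175 = 37.8514
  Injured, Center: 92×53/175 = 27.8629
  Not injured, Guard: 83×50/175 = 23.7143
  Not injured, Forward: 83×72/175 = 34.1486
  Not injured, Center: 83×53/175 = 25.1371
Contributions (O − E)²/E:
  (21 − 26.2857)²/26.2857 = 1.0629
  (45 − 37.8514)²/37.8514 = 1.3501
  (26 − 27.8629)²/27.8629 = 0.1246
  (29 − 23.7143)²/23.7143 = 1.1781
  (27 − 34.1486)²/34.1486 = 1.4965
  (27 − 25.1371)²/25.1371 = 0.1381
χ² = 1.0629 + 1.3501 + 0.1246 + 1.1781 + 1.4965 + 0.1381 = 5.350

5.350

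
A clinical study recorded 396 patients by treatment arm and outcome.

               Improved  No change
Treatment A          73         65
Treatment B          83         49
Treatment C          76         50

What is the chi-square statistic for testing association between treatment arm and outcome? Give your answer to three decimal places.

2.998

Row totals: 138, 132, 126. Column totals: 232, 164. Grand total N = 396.
Expected counts (row total × column total / N):
  Treatment A, Improved: 138×232/396 = 80.8485
  Treatment A, No change: 138×164/396 = 57.1515
  Treatment B, Improved: 132×232/396 = 77.3333
  Treatment B, No change: 132×164/396 = 54.6667
  Treatment C, Improved: 126×232/396 = 73.8182
  Treatment C, No change: 126×164/396 = 52.1818
Contributions (O − E)²/E:
  (73 − 80.8485)²/80.8485 = 0.7619
  (65 − 57.1515)²/57.1515 = 1.0778
  (83 − 77.3333)²/77.3333 = 0.4152
  (49 − 54.6667)²/54.6667 = 0.5874
  (76 − 73.8182)²/73.8182 = 0.0645
  (50 − 52.1818)²/52.1818 = 0.0912
χ² = 0.7619 + 1.0778 + 0.4152 + 0.5874 + 0.0645 + 0.0912 = 2.998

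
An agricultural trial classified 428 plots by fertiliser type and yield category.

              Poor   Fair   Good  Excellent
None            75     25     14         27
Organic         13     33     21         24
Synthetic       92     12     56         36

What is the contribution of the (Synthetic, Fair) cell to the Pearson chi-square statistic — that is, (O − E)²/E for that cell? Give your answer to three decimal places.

12.548

Row total (Synthetic) = 196; column total (Fair) = 70; N = 428.
Expected count E = 196 × 70 / 428 = 32.0561.
Contribution = (O − E)²/E = (12 − 32.0561)² / 32.0561 = 12.548.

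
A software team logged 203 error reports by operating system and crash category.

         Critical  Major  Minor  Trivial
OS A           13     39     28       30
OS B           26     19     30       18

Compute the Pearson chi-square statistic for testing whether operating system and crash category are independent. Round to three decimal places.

12.966

Row totals: 110, 93. Column totals: 39, 58, 58, 48. Grand total N = 203.
Expected counts (row total × column total / N):
  OS A, Critical: 110×39/203 = 21.1330
  OS A, Major: 110×58/203 = 31.4286
  OS A, Minor: 110×58/203 = 31.4286
  OS A, Trivial: 110×48/203 = 26.0099
  OS B, Critical: 93×39/203 = 17.8670
  OS B, Major: 93×58/203 = 26.5714
  OS B, Minor: 93×58/203 = 26.5714
  OS B, Trivial: 93×48/203 = 21.9901
Contributions (O − E)²/E:
  (13 − 21.1330)²/21.1330 = 3.1300
  (39 − 31.4286)²/31.4286 = 1.8240
  (28 − 31.4286)²/31.4286 = 0.3740
  (30 − 26.0099)²/26.0099 = 0.6121
  (26 − 17.8670)²/17.8670 = 3.7021
  (19 − 26.5714)²/26.5714 = 2.1574
  (30 − 26.5714)²/26.5714 = 0.4424
  (18 − 21.9901)²/21.9901 = 0.7240
χ² = 3.1300 + 1.8240 + 0.3740 + 0.6121 + 3.7021 + 2.1574 + 0.4424 + 0.7240 = 12.966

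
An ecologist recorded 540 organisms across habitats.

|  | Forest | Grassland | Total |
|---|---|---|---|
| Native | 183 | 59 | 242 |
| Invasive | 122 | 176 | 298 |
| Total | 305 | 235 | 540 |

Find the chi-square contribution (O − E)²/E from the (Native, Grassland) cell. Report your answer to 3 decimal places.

Row total (Native) = 242; column total (Grassland) = 235; N = 540.
Expected count E = 242 × 235 / 540 = 105.3148.
Contribution = (O − E)²/E = (59 − 105.3148)² / 105.3148 = 20.368.

20.368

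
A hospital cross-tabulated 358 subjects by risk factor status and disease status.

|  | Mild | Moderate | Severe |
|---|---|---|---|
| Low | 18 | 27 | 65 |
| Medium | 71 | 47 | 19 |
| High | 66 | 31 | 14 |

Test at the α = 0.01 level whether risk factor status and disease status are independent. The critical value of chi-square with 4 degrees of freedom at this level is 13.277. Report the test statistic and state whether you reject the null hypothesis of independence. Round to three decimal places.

87.905; reject H₀

Row totals: 110, 137, 111. Column totals: 155, 105, 98. Grand total N = 358.
Expected counts (row total × column total / N):
  Low, Mild: 110×155/358 = 47.62570
  Low, Moderate: 110×105/358 = 32.26257
  Low, Severe: 110×98/358 = 30.11173
  Medium, Mild: 137×155/358 = 59.31564
  Medium, Moderate: 137×105/358 = 40.18156
  Medium, Severe: 137×98/358 = 37.50279
  High, Mild: 111×155/358 = 48.05866
  High, Moderate: 111×105/358 = 32.55587
  High, Severe: 111×98/358 = 30.38547
Contributions (O − E)²/E:
  (18 − 47.62570)²/47.62570 = 18.4287
  (27 − 32.26257)²/32.26257 = 0.8584
  (65 − 30.11173)²/30.11173 = 40.4225
  (71 − 59.31564)²/59.31564 = 2.3017
  (47 − 40.18156)²/40.18156 = 1.1570
  (19 − 37.50279)²/37.50279 = 9.1287
  (66 − 48.05866)²/48.05866 = 6.6979
  (31 − 32.55587)²/32.55587 = 0.0744
  (14 − 30.38547)²/30.38547 = 8.8359
χ² = 18.4287 + 0.8584 + 40.4225 + 2.3017 + 1.1570 + 9.1287 + 6.6979 + 0.0744 + 8.8359 = 87.905
df = (3−1)(3−1) = 4. Since 87.905 > 13.277, reject the null hypothesis of independence at α = 0.01.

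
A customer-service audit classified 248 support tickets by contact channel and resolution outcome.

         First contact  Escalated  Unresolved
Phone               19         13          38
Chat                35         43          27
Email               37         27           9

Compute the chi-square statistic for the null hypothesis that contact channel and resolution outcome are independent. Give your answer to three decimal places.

Row totals: 70, 105, 73. Column totals: 91, 83, 74. Grand total N = 248.
Expected counts (row total × column total / N):
  Phone, First contact: 70×91/248 = 25.6855
  Phone, Escalated: 70×83/248 = 23.4274
  Phone, Unresolved: 70×74/248 = 20.8871
  Chat, First contact: 105×91/248 = 38.5282
  Chat, Escalated: 105×83/248 = 35.1411
  Chat, Unresolved: 105×74/248 = 31.3306
  Email, First contact: 73×91/248 = 26.7863
  Email, Escalated: 73×83/248 = 24.4315
  Email, Unresolved: 73×74/248 = 21.7823
Contributions (O − E)²/E:
  (19 − 25.6855)²/25.6855 = 1.7401
  (13 − 23.4274)²/23.4274 = 4.6412
  (38 − 20.8871)²/20.8871 = 14.0207
  (35 − 38.5282)²/38.5282 = 0.3231
  (43 − 35.1411)²/35.1411 = 1.7576
  (27 − 31.3306)²/31.3306 = 0.5986
  (37 − 26.7863)²/26.7863 = 3.8945
  (27 − 24.4315)²/24.4315 = 0.2700
  (9 − 21.7823)²/21.7823 = 7.5009
χ² = 1.7401 + 4.6412 + 14.0207 + 0.3231 + 1.7576 + 0.5986 + 3.8945 + 0.2700 + 7.5009 = 34.747

34.747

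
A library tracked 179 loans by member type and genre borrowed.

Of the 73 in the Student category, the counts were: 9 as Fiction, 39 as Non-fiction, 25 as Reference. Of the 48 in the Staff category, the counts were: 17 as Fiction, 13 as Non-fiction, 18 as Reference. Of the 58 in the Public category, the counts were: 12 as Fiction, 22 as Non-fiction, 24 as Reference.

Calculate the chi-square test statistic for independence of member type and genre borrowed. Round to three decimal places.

Row totals: 73, 48, 58. Column totals: 38, 74, 67. Grand total N = 179.
Expected counts (row total × column total / N):
  Student, Fiction: 73×38/179 = 15.4972
  Student, Non-fiction: 73×74/179 = 30.1788
  Student, Reference: 73×67/179 = 27.3240
  Staff, Fiction: 48×38/179 = 10.1899
  Staff, Non-fiction: 48×74/179 = 19.8436
  Staff, Reference: 48×67/179 = 17.9665
  Public, Fiction: 58×38/179 = 12.3128
  Public, Non-fiction: 58×74/179 = 23.9777
  Public, Reference: 58×67/179 = 21.7095
Contributions (O − E)²/E:
  (9 − 15.4972)²/15.4972 = 2.7240
  (39 − 30.1788)²/30.1788 = 2.5784
  (25 − 27.3240)²/27.3240 = 0.1977
  (17 − 10.1899)²/10.1899 = 4.5513
  (13 − 19.8436)²/19.8436 = 2.3602
  (18 − 17.9665)²/17.9665 = 0.0001
  (12 − 12.3128)²/12.3128 = 0.0079
  (22 − 23.9777)²/23.9777 = 0.1631
  (24 − 21.7095)²/21.7095 = 0.2417
χ² = 2.7240 + 2.5784 + 0.1977 + 4.5513 + 2.3602 + 0.0001 + 0.0079 + 0.1631 + 0.2417 = 12.824

12.824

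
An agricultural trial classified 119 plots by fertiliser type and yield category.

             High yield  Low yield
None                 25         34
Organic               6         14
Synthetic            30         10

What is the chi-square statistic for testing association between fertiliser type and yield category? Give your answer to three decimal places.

14.506

Row totals: 59, 20, 40. Column totals: 61, 58. Grand total N = 119.
Expected counts (row total × column total / N):
  None, High yield: 59×61/119 = 30.2437
  None, Low yield: 59×58/119 = 28.7563
  Organic, High yield: 20×61/119 = 10.2521
  Organic, Low yield: 20×58/119 = 9.7479
  Synthetic, High yield: 40×61/119 = 20.5042
  Synthetic, Low yield: 40×58/119 = 19.4958
Contributions (O − E)²/E:
  (25 − 30.2437)²/30.2437 = 0.9092
  (34 − 28.7563)²/28.7563 = 0.9562
  (6 − 10.2521)²/10.2521 = 1.7636
  (14 − 9.7479)²/9.7479 = 1.8548
  (30 − 20.5042)²/20.5042 = 4.3976
  (10 − 19.4958)²/19.4958 = 4.6251
χ² = 0.9092 + 0.9562 + 1.7636 + 1.8548 + 4.3976 + 4.6251 = 14.506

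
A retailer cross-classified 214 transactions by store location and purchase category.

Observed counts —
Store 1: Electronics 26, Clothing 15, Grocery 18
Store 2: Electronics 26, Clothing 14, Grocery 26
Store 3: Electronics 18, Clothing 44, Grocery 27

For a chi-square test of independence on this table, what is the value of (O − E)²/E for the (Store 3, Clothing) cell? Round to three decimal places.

6.128

Row total (Store 3) = 89; column total (Clothing) = 73; N = 214.
Expected count E = 89 × 73 / 214 = 30.35981.
Contribution = (O − E)²/E = (44 − 30.35981)² / 30.35981 = 6.128.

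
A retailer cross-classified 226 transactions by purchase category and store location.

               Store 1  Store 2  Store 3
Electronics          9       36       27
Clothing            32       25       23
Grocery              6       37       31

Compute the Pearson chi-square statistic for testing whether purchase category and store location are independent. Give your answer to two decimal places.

Row totals: 72, 80, 74. Column totals: 47, 98, 81. Grand total N = 226.
Expected counts (row total × column total / N):
  Electronics, Store 1: 72×47/226 = 14.973
  Electronics, Store 2: 72×98/226 = 31.221
  Electronics, Store 3: 72×81/226 = 25.805
  Clothing, Store 1: 80×47/226 = 16.637
  Clothing, Store 2: 80×98/226 = 34.690
  Clothing, Store 3: 80×81/226 = 28.673
  Grocery, Store 1: 74×47/226 = 15.389
  Grocery, Store 2: 74×98/226 = 32.088
  Grocery, Store 3: 74×81/226 = 26.522
Contributions (O − E)²/E:
  (9 − 14.973)²/14.973 = 2.3827
  (36 − 31.221)²/31.221 = 0.7315
  (27 − 25.805)²/25.805 = 0.0553
  (32 − 16.637)²/16.637 = 14.1866
  (25 − 34.690)²/34.690 = 2.7067
  (23 − 28.673)²/28.673 = 1.1224
  (6 − 15.389)²/15.389 = 5.7283
  (37 − 32.088)²/32.088 = 0.7519
  (31 − 26.522)²/26.522 = 0.7561
χ² = 2.3827 + 0.7315 + 0.0553 + 14.1866 + 2.7067 + 1.1224 + 5.7283 + 0.7519 + 0.7561 = 28.42

28.42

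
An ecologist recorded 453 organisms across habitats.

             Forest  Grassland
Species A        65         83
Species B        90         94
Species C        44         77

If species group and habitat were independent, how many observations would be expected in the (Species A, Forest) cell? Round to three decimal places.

65.015

Row total (Species A) = 148; column total (Forest) = 199; grand total N = 453.
Expected count = (row total × column total) / N = 148 × 199 / 453 = 65.015.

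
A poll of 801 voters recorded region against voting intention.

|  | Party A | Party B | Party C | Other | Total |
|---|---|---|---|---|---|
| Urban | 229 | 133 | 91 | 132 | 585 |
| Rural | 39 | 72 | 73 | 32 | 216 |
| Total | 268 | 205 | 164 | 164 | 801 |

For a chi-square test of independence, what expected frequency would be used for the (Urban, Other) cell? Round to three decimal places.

119.775

Row total (Urban) = 585; column total (Other) = 164; grand total N = 801.
Expected count = (row total × column total) / N = 585 × 164 / 801 = 119.775.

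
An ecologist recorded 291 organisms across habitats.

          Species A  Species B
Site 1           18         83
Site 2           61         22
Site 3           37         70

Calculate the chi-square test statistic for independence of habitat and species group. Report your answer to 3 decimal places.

60.875

Row totals: 101, 83, 107. Column totals: 116, 175. Grand total N = 291.
Expected counts (row total × column total / N):
  Site 1, Species A: 101×116/291 = 40.2612
  Site 1, Species B: 101×175/291 = 60.7388
  Site 2, Species A: 83×116/291 = 33.0859
  Site 2, Species B: 83×175/291 = 49.9141
  Site 3, Species A: 107×116/291 = 42.6529
  Site 3, Species B: 107×175/291 = 64.3471
Contributions (O − E)²/E:
  (18 − 40.2612)²/40.2612 = 12.3087
  (83 − 60.7388)²/60.7388 = 8.1589
  (61 − 33.0859)²/33.0859 = 23.5507
  (22 − 49.9141)²/49.9141 = 15.6108
  (37 − 42.6529)²/42.6529 = 0.7492
  (70 − 64.3471)²/64.3471 = 0.4966
χ² = 12.3087 + 8.1589 + 23.5507 + 15.6108 + 0.7492 + 0.4966 = 60.875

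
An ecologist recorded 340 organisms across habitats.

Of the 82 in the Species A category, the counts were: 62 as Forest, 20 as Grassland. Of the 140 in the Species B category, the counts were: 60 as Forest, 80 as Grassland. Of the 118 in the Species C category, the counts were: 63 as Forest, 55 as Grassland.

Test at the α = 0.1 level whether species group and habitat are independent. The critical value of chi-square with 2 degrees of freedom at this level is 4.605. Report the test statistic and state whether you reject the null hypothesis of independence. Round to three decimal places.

Row totals: 82, 140, 118. Column totals: 185, 155. Grand total N = 340.
Expected counts (row total × column total / N):
  Species A, Forest: 82×185/340 = 44.6176
  Species A, Grassland: 82×155/340 = 37.3824
  Species B, Forest: 140×185/340 = 76.1765
  Species B, Grassland: 140×155/340 = 63.8235
  Species C, Forest: 118×185/340 = 64.2059
  Species C, Grassland: 118×155/340 = 53.7941
Contributions (O − E)²/E:
  (62 − 44.6176)²/44.6176 = 6.7719
  (20 − 37.3824)²/37.3824 = 8.0826
  (60 − 76.1765)²/76.1765 = 3.4352
  (80 − 63.8235)²/63.8235 = 4.1000
  (63 − 64.2059)²/64.2059 = 0.0226
  (55 − 53.7941)²/53.7941 = 0.0270
χ² = 6.7719 + 8.0826 + 3.4352 + 4.1000 + 0.0226 + 0.0270 = 22.439
df = (3−1)(2−1) = 2. Since 22.439 > 4.605, reject the null hypothesis of independence at α = 0.1.

22.439; reject H₀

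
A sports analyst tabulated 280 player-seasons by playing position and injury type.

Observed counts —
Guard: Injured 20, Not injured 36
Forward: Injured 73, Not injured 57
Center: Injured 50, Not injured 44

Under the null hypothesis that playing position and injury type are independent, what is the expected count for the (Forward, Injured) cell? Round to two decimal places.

66.39

Row total (Forward) = 130; column total (Injured) = 143; grand total N = 280.
Expected count = (row total × column total) / N = 130 × 143 / 280 = 66.39.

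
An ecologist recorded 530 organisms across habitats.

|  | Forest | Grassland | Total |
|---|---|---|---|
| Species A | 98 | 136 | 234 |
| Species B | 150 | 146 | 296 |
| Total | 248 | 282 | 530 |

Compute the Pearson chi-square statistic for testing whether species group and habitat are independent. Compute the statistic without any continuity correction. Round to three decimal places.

Grand total N = 530.
Expected counts (row total × column total / N):
  Species A, Forest: 234×248/530 = 109.49434
  Species A, Grassland: 234×282/530 = 124.50566
  Species B, Forest: 296×248/530 = 138.50566
  Species B, Grassland: 296×282/530 = 157.49434
Contributions (O − E)²/E:
  (98 − 109.49434)²/109.49434 = 1.2066
  (136 − 124.50566)²/124.50566 = 1.0612
  (150 − 138.50566)²/138.50566 = 0.9539
  (146 − 157.49434)²/157.49434 = 0.8389
χ² = 1.2066 + 1.0612 + 0.9539 + 0.8389 = 4.061

4.061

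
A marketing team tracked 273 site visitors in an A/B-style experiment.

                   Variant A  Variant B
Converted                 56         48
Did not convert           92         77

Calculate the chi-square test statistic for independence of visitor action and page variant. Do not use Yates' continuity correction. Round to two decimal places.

Row totals: 104, 169. Column totals: 148, 125. Grand total N = 273.
Expected counts (row total × column total / N):
  Converted, Variant A: 104×148/273 = 56.381
  Converted, Variant B: 104×125/273 = 47.619
  Did not convert, Variant A: 169×148/273 = 91.619
  Did not convert, Variant B: 169×125/273 = 77.381
Contributions (O − E)²/E:
  (56 − 56.381)²/56.381 = 0.0026
  (48 − 47.619)²/47.619 = 0.0030
  (92 − 91.619)²/91.619 = 0.0016
  (77 − 77.381)²/77.381 = 0.0019
χ² = 0.0026 + 0.0030 + 0.0016 + 0.0019 = 0.01

0.01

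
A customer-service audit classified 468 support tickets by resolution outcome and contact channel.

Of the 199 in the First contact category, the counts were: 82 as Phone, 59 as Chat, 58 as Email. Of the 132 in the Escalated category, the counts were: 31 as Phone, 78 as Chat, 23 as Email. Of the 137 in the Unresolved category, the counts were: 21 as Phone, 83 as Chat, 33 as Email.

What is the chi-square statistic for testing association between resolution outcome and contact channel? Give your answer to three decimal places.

47.389

Row totals: 199, 132, 137. Column totals: 134, 220, 114. Grand total N = 468.
Expected counts (row total × column total / N):
  First contact, Phone: 199×134/468 = 56.9786
  First contact, Chat: 199×220/468 = 93.5470
  First contact, Email: 199×114/468 = 48.4744
  Escalated, Phone: 132×134/468 = 37.7949
  Escalated, Chat: 132×220/468 = 62.0513
  Escalated, Email: 132×114/468 = 32.1538
  Unresolved, Phone: 137×134/468 = 39.2265
  Unresolved, Chat: 137×220/468 = 64.4017
  Unresolved, Email: 137×114/468 = 33.3718
Contributions (O − E)²/E:
  (82 − 56.9786)²/56.9786 = 10.9878
  (59 − 93.5470)²/93.5470 = 12.7582
  (58 − 48.4744)²/48.4744 = 1.8719
  (31 − 37.7949)²/37.7949 = 1.2216
  (78 − 62.0513)²/62.0513 = 4.0992
  (23 − 32.1538)²/32.1538 = 2.6060
  (21 − 39.2265)²/39.2265 = 8.4689
  (83 − 64.4017)²/64.4017 = 5.3709
  (33 − 33.3718)²/33.3718 = 0.0041
χ² = 10.9878 + 12.7582 + 1.8719 + 1.2216 + 4.0992 + 2.6060 + 8.4689 + 5.3709 + 0.0041 = 47.389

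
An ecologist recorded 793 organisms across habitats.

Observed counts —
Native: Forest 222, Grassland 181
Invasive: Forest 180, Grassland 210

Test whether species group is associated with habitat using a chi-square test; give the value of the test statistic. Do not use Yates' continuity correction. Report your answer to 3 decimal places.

6.328

Row totals: 403, 390. Column totals: 402, 391. Grand total N = 793.
Expected counts (row total × column total / N):
  Native, Forest: 403×402/793 = 204.2951
  Native, Grassland: 403×391/793 = 198.7049
  Invasive, Forest: 390×402/793 = 197.7049
  Invasive, Grassland: 390×391/793 = 192.2951
Contributions (O − E)²/E:
  (222 − 204.2951)²/204.2951 = 1.5344
  (181 − 198.7049)²/198.7049 = 1.5775
  (180 − 197.7049)²/197.7049 = 1.5855
  (210 − 192.2951)²/192.2951 = 1.6301
χ² = 1.5344 + 1.5775 + 1.5855 + 1.6301 = 6.328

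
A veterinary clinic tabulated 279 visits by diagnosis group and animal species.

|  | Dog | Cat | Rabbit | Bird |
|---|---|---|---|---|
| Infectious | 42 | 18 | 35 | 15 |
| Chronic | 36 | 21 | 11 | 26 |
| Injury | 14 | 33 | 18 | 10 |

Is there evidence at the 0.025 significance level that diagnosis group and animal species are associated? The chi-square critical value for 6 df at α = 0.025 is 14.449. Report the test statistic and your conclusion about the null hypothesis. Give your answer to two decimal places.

Row totals: 110, 94, 75. Column totals: 92, 72, 64, 51. Grand total N = 279.
Expected counts (row total × column total / N):
  Infectious, Dog: 110×92/279 = 36.272
  Infectious, Cat: 110×72/279 = 28.387
  Infectious, Rabbit: 110×64/279 = 25.233
  Infectious, Bird: 110×51/279 = 20.108
  Chronic, Dog: 94×92/279 = 30.996
  Chronic, Cat: 94×72/279 = 24.258
  Chronic, Rabbit: 94×64/279 = 21.563
  Chronic, Bird: 94×51/279 = 17.183
  Injury, Dog: 75×92/279 = 24.731
  Injury, Cat: 75×72/279 = 19.355
  Injury, Rabbit: 75×64/279 = 17.204
  Injury, Bird: 75×51/279 = 13.710
Contributions (O − E)²/E:
  (42 − 36.272)²/36.272 = 0.9046
  (18 − 28.387)²/28.387 = 3.8007
  (35 − 25.233)²/25.233 = 3.7805
  (15 − 20.108)²/20.108 = 1.2976
  (36 − 30.996)²/30.996 = 0.8078
  (21 − 24.258)²/24.258 = 0.4376
  (11 − 21.563)²/21.563 = 5.1745
  (26 − 17.183)²/17.183 = 4.5242
  (14 − 24.731)²/24.731 = 4.6563
  (33 − 19.355)²/19.355 = 9.6195
  (18 − 17.204)²/17.204 = 0.0368
  (10 − 13.710)²/13.710 = 1.0039
χ² = 0.9046 + 3.8007 + 3.7805 + 1.2976 + 0.8078 + 0.4376 + 5.1745 + 4.5242 + 4.6563 + 9.6195 + 0.0368 + 1.0039 = 36.04
df = (3−1)(4−1) = 6. Since 36.04 > 14.449, reject the null hypothesis of independence at α = 0.025.

36.04; reject H₀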